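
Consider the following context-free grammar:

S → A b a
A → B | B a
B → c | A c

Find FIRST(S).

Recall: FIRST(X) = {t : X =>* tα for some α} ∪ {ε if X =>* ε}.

We compute FIRST(S) using the standard algorithm.
FIRST(A) = {c}
FIRST(B) = {c}
FIRST(S) = {c}
Therefore, FIRST(S) = {c}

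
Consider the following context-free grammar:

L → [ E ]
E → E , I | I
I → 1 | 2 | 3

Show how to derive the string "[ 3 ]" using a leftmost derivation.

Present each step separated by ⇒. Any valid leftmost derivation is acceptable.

L ⇒ [ E ] ⇒ [ I ] ⇒ [ 3 ]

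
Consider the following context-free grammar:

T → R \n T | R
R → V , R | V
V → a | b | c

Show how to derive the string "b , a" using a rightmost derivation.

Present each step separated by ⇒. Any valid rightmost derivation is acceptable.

T ⇒ R ⇒ V , R ⇒ V , V ⇒ V , a ⇒ b , a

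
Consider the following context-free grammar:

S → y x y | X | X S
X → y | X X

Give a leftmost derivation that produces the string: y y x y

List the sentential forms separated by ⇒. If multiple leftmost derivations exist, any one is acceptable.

S ⇒ X S ⇒ y S ⇒ y y x y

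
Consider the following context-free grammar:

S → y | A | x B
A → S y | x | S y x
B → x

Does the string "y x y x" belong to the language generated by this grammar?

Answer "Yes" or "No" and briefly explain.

No - no valid derivation exists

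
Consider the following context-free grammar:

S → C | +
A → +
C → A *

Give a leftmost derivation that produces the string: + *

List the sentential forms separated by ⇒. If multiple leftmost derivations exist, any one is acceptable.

S ⇒ C ⇒ A * ⇒ + *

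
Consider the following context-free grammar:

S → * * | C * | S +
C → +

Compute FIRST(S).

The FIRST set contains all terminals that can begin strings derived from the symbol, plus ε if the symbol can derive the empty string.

We compute FIRST(S) using the standard algorithm.
FIRST(C) = {+}
FIRST(S) = {*, +}
Therefore, FIRST(S) = {*, +}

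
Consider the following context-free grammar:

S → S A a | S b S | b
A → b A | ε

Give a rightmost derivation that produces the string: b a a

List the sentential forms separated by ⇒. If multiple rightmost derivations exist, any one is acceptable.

S ⇒ S A a ⇒ S a ⇒ S A a a ⇒ S a a ⇒ b a a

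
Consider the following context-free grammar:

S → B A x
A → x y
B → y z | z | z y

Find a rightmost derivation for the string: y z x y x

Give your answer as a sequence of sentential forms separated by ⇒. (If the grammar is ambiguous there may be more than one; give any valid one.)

S ⇒ B A x ⇒ B x y x ⇒ y z x y x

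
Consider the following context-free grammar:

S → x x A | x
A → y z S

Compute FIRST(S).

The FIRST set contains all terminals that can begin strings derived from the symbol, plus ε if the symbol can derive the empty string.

We compute FIRST(S) using the standard algorithm.
FIRST(A) = {y}
FIRST(S) = {x}
Therefore, FIRST(S) = {x}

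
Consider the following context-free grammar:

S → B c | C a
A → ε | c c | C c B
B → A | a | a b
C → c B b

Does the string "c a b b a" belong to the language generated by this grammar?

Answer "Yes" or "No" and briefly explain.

Yes - a valid derivation exists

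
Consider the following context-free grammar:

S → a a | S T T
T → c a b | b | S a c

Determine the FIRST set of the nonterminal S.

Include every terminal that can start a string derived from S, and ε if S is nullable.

We compute FIRST(S) using the standard algorithm.
FIRST(S) = {a}
FIRST(T) = {a, b, c}
Therefore, FIRST(S) = {a}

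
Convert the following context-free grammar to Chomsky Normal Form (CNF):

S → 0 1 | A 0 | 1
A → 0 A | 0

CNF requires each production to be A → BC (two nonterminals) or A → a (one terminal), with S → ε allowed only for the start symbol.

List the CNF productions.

T0 → 0; T1 → 1; S → 1; A → 0; S → T0 T1; S → A T0; A → T0 A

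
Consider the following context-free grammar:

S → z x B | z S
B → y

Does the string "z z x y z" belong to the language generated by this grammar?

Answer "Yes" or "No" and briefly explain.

No - no valid derivation exists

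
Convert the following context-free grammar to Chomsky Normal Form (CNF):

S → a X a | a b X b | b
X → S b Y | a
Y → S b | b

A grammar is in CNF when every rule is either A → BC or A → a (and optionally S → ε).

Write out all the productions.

TA → a; TB → b; S → b; X → a; Y → b; S → TA X0; X0 → X TA; S → TA X1; X1 → TB X2; X2 → X TB; X → S X3; X3 → TB Y; Y → S TB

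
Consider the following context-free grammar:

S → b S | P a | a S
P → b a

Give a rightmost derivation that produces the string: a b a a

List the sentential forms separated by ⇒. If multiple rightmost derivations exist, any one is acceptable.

S ⇒ a S ⇒ a P a ⇒ a b a a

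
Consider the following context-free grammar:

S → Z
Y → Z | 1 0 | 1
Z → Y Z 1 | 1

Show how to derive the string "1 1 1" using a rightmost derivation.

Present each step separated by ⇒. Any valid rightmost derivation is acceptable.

S ⇒ Z ⇒ Y Z 1 ⇒ Y 1 1 ⇒ 1 1 1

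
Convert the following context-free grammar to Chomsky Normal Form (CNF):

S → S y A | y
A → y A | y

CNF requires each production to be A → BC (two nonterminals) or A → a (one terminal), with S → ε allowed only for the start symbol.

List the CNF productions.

TY → y; S → y; A → y; S → S X0; X0 → TY A; A → TY A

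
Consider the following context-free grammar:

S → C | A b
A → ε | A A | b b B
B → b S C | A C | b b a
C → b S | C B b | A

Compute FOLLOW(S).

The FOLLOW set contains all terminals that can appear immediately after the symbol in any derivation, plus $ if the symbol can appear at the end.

We compute FOLLOW(S) using the standard algorithm.
FOLLOW(S) starts with {$}.
FIRST(A) = {b, ε}
FIRST(B) = {b, ε}
FIRST(C) = {b, ε}
FIRST(S) = {b, ε}
FOLLOW(A) = {$, b}
FOLLOW(B) = {$, b}
FOLLOW(C) = {$, b}
FOLLOW(S) = {$, b}
Therefore, FOLLOW(S) = {$, b}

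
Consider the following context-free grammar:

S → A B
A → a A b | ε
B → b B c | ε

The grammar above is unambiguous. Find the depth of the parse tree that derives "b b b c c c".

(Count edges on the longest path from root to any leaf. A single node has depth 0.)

5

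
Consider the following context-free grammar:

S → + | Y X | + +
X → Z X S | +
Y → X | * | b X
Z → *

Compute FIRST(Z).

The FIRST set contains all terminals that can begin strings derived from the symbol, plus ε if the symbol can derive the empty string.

We compute FIRST(Z) using the standard algorithm.
FIRST(S) = {*, +, b}
FIRST(X) = {*, +}
FIRST(Y) = {*, +, b}
FIRST(Z) = {*}
Therefore, FIRST(Z) = {*}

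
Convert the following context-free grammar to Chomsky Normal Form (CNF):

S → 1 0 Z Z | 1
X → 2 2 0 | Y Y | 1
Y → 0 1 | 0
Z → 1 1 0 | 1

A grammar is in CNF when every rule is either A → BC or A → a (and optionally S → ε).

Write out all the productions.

T1 → 1; T0 → 0; S → 1; T2 → 2; X → 1; Y → 0; Z → 1; S → T1 X0; X0 → T0 X1; X1 → Z Z; X → T2 X2; X2 → T2 T0; X → Y Y; Y → T0 T1; Z → T1 X3; X3 → T1 T0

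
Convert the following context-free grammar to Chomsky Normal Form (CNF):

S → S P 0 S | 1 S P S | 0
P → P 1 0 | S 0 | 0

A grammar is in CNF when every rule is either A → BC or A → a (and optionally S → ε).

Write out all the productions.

T0 → 0; T1 → 1; S → 0; P → 0; S → S X0; X0 → P X1; X1 → T0 S; S → T1 X2; X2 → S X3; X3 → P S; P → P X4; X4 → T1 T0; P → S T0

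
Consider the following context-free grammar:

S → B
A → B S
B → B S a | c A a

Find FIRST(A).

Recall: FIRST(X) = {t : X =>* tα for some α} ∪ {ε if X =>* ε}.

We compute FIRST(A) using the standard algorithm.
FIRST(A) = {c}
FIRST(B) = {c}
FIRST(S) = {c}
Therefore, FIRST(A) = {c}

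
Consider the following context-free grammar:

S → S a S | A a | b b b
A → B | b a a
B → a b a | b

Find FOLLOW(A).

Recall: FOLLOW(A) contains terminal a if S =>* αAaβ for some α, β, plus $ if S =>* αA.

We compute FOLLOW(A) using the standard algorithm.
FOLLOW(S) starts with {$}.
FIRST(A) = {a, b}
FIRST(B) = {a, b}
FIRST(S) = {a, b}
FOLLOW(A) = {a}
FOLLOW(B) = {a}
FOLLOW(S) = {$, a}
Therefore, FOLLOW(A) = {a}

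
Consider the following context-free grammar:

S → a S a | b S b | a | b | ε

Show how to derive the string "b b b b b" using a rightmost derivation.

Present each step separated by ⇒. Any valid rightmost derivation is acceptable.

S ⇒ b S b ⇒ b b S b b ⇒ b b b b b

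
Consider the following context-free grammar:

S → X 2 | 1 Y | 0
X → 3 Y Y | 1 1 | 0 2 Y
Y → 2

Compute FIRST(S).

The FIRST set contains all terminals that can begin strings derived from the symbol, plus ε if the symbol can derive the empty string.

We compute FIRST(S) using the standard algorithm.
FIRST(S) = {0, 1, 3}
FIRST(X) = {0, 1, 3}
FIRST(Y) = {2}
Therefore, FIRST(S) = {0, 1, 3}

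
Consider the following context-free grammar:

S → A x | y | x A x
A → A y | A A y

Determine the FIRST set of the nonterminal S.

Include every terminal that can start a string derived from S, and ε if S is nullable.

We compute FIRST(S) using the standard algorithm.
FIRST(A) = {}
FIRST(S) = {x, y}
Therefore, FIRST(S) = {x, y}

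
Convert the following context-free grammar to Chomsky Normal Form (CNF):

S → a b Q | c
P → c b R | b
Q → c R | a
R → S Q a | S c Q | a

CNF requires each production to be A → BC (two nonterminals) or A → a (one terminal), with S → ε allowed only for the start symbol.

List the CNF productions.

TA → a; TB → b; S → c; TC → c; P → b; Q → a; R → a; S → TA X0; X0 → TB Q; P → TC X1; X1 → TB R; Q → TC R; R → S X2; X2 → Q TA; R → S X3; X3 → TC Q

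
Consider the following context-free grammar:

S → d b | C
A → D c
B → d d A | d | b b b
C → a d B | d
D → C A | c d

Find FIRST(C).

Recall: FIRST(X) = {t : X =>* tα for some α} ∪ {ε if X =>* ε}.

We compute FIRST(C) using the standard algorithm.
FIRST(A) = {a, c, d}
FIRST(B) = {b, d}
FIRST(C) = {a, d}
FIRST(D) = {a, c, d}
FIRST(S) = {a, d}
Therefore, FIRST(C) = {a, d}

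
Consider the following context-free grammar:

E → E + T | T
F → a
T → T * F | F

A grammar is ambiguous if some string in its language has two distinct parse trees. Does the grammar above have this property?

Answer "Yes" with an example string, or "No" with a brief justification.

No - the grammar is unambiguous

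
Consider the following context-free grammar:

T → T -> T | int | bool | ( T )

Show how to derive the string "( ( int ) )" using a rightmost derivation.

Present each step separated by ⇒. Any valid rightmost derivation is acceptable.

T ⇒ ( T ) ⇒ ( ( T ) ) ⇒ ( ( int ) )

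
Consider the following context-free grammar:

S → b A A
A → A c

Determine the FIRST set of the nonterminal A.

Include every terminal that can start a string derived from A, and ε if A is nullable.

We compute FIRST(A) using the standard algorithm.
FIRST(A) = {}
FIRST(S) = {b}
Therefore, FIRST(A) = {}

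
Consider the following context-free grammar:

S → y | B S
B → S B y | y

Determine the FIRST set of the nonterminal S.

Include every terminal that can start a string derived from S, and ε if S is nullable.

We compute FIRST(S) using the standard algorithm.
FIRST(B) = {y}
FIRST(S) = {y}
Therefore, FIRST(S) = {y}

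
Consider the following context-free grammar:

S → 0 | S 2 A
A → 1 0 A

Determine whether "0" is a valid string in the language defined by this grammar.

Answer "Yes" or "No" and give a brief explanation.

Yes - a valid derivation exists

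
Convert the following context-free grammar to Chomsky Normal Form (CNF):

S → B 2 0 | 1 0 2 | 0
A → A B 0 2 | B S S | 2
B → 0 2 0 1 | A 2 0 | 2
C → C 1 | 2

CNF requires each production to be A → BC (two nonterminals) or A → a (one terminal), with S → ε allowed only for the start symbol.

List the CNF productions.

T2 → 2; T0 → 0; T1 → 1; S → 0; A → 2; B → 2; C → 2; S → B X0; X0 → T2 T0; S → T1 X1; X1 → T0 T2; A → A X2; X2 → B X3; X3 → T0 T2; A → B X4; X4 → S S; B → T0 X5; X5 → T2 X6; X6 → T0 T1; B → A X7; X7 → T2 T0; C → C T1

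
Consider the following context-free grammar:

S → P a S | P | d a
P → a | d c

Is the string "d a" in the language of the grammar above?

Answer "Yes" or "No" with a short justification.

Yes - a valid derivation exists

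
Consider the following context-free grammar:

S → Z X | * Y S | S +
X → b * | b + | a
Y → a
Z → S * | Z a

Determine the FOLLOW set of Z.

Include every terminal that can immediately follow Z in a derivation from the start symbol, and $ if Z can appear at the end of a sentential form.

We compute FOLLOW(Z) using the standard algorithm.
FOLLOW(S) starts with {$}.
FIRST(S) = {*}
FIRST(X) = {a, b}
FIRST(Y) = {a}
FIRST(Z) = {*}
FOLLOW(S) = {$, *, +}
FOLLOW(X) = {$, *, +}
FOLLOW(Y) = {*}
FOLLOW(Z) = {a, b}
Therefore, FOLLOW(Z) = {a, b}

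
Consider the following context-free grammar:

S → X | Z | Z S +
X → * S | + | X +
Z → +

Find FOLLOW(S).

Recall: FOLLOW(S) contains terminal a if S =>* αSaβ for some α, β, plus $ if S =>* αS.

We compute FOLLOW(S) using the standard algorithm.
FOLLOW(S) starts with {$}.
FIRST(S) = {*, +}
FIRST(X) = {*, +}
FIRST(Z) = {+}
FOLLOW(S) = {$, +}
FOLLOW(X) = {$, +}
FOLLOW(Z) = {$, *, +}
Therefore, FOLLOW(S) = {$, +}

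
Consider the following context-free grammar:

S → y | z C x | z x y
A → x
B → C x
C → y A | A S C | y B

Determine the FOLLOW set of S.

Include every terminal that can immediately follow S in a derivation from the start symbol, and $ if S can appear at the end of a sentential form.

We compute FOLLOW(S) using the standard algorithm.
FOLLOW(S) starts with {$}.
FIRST(A) = {x}
FIRST(B) = {x, y}
FIRST(C) = {x, y}
FIRST(S) = {y, z}
FOLLOW(A) = {x, y, z}
FOLLOW(B) = {x}
FOLLOW(C) = {x}
FOLLOW(S) = {$, x, y}
Therefore, FOLLOW(S) = {$, x, y}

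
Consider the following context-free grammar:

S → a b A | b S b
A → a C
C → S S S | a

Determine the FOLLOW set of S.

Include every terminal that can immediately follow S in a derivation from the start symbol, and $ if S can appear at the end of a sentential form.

We compute FOLLOW(S) using the standard algorithm.
FOLLOW(S) starts with {$}.
FIRST(A) = {a}
FIRST(C) = {a, b}
FIRST(S) = {a, b}
FOLLOW(A) = {$, a, b}
FOLLOW(C) = {$, a, b}
FOLLOW(S) = {$, a, b}
Therefore, FOLLOW(S) = {$, a, b}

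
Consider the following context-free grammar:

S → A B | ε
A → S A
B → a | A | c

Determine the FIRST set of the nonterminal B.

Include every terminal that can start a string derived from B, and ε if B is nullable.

We compute FIRST(B) using the standard algorithm.
FIRST(A) = {}
FIRST(B) = {a, c}
FIRST(S) = {ε}
Therefore, FIRST(B) = {a, c}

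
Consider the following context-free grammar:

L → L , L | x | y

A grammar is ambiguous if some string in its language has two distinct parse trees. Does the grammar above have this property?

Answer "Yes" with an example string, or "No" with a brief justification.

Yes - the string 'y , x , x , x' has two distinct parse trees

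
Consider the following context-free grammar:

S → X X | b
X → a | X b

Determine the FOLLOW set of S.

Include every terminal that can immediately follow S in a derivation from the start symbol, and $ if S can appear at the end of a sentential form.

We compute FOLLOW(S) using the standard algorithm.
FOLLOW(S) starts with {$}.
FIRST(S) = {a, b}
FIRST(X) = {a}
FOLLOW(S) = {$}
FOLLOW(X) = {$, a, b}
Therefore, FOLLOW(S) = {$}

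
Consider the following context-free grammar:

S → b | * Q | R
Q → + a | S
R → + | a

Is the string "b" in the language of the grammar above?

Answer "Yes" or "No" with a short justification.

Yes - a valid derivation exists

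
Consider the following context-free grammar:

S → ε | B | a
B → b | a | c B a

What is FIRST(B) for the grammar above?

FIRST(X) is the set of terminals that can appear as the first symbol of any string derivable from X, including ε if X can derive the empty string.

We compute FIRST(B) using the standard algorithm.
FIRST(B) = {a, b, c}
FIRST(S) = {a, b, c, ε}
Therefore, FIRST(B) = {a, b, c}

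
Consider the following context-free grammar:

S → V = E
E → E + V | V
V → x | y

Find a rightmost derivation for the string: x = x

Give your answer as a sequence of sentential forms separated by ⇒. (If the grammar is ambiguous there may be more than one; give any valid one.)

S ⇒ V = E ⇒ V = V ⇒ V = x ⇒ x = x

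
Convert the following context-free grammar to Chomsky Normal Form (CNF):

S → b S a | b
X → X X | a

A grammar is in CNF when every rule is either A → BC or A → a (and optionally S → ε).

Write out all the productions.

TB → b; TA → a; S → b; X → a; S → TB X0; X0 → S TA; X → X X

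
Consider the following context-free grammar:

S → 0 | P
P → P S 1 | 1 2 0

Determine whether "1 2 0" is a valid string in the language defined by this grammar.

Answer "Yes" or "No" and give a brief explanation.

Yes - a valid derivation exists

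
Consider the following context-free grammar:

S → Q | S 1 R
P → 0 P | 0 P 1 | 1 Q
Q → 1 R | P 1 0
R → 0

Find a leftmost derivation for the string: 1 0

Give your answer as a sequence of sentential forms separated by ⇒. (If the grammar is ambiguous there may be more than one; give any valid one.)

S ⇒ Q ⇒ 1 R ⇒ 1 0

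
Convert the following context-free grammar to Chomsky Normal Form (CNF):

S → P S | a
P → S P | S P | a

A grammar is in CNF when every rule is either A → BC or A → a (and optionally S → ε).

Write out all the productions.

S → a; P → a; S → P S; P → S P; P → S P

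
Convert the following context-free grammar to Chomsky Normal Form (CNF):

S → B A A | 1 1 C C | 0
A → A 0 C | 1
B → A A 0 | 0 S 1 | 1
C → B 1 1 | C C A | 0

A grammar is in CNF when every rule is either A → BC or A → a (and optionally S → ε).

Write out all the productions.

T1 → 1; S → 0; T0 → 0; A → 1; B → 1; C → 0; S → B X0; X0 → A A; S → T1 X1; X1 → T1 X2; X2 → C C; A → A X3; X3 → T0 C; B → A X4; X4 → A T0; B → T0 X5; X5 → S T1; C → B X6; X6 → T1 T1; C → C X7; X7 → C A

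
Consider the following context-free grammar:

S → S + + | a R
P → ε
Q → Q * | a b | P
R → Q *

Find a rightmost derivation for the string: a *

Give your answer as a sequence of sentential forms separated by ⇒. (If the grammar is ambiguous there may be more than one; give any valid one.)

S ⇒ a R ⇒ a Q * ⇒ a P * ⇒ a *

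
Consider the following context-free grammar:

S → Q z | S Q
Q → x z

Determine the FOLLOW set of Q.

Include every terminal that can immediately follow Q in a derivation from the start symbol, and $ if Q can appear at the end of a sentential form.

We compute FOLLOW(Q) using the standard algorithm.
FOLLOW(S) starts with {$}.
FIRST(Q) = {x}
FIRST(S) = {x}
FOLLOW(Q) = {$, x, z}
FOLLOW(S) = {$, x}
Therefore, FOLLOW(Q) = {$, x, z}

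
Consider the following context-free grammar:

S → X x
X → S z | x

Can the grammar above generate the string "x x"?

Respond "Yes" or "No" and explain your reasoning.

Yes - a valid derivation exists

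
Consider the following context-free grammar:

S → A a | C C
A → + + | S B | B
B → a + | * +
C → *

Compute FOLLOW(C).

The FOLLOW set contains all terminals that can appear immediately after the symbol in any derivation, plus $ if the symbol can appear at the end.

We compute FOLLOW(C) using the standard algorithm.
FOLLOW(S) starts with {$}.
FIRST(A) = {*, +, a}
FIRST(B) = {*, a}
FIRST(C) = {*}
FIRST(S) = {*, +, a}
FOLLOW(A) = {a}
FOLLOW(B) = {a}
FOLLOW(C) = {$, *, a}
FOLLOW(S) = {$, *, a}
Therefore, FOLLOW(C) = {$, *, a}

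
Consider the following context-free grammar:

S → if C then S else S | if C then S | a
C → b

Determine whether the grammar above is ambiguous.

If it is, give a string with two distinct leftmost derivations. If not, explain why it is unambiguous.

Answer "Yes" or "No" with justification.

Yes - the string 'if b then if b then a else a' has two distinct leftmost derivations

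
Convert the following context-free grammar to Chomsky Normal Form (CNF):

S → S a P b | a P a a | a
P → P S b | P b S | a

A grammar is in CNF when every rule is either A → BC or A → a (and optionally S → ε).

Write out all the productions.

TA → a; TB → b; S → a; P → a; S → S X0; X0 → TA X1; X1 → P TB; S → TA X2; X2 → P X3; X3 → TA TA; P → P X4; X4 → S TB; P → P X5; X5 → TB S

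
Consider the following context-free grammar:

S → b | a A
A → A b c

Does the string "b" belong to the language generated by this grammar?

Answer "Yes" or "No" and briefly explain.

Yes - a valid derivation exists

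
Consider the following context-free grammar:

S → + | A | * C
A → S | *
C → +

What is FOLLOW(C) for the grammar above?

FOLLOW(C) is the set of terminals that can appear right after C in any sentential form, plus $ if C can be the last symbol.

We compute FOLLOW(C) using the standard algorithm.
FOLLOW(S) starts with {$}.
FIRST(A) = {*, +}
FIRST(C) = {+}
FIRST(S) = {*, +}
FOLLOW(A) = {$}
FOLLOW(C) = {$}
FOLLOW(S) = {$}
Therefore, FOLLOW(C) = {$}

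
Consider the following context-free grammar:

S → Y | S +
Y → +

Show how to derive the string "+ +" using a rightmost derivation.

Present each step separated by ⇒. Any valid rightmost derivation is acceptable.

S ⇒ S + ⇒ Y + ⇒ + +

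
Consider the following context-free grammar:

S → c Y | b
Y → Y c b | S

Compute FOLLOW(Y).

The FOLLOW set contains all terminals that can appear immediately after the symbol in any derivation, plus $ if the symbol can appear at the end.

We compute FOLLOW(Y) using the standard algorithm.
FOLLOW(S) starts with {$}.
FIRST(S) = {b, c}
FIRST(Y) = {b, c}
FOLLOW(S) = {$, c}
FOLLOW(Y) = {$, c}
Therefore, FOLLOW(Y) = {$, c}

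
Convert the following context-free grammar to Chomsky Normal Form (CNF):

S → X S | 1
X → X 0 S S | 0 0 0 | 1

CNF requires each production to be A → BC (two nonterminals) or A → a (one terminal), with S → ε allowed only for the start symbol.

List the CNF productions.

S → 1; T0 → 0; X → 1; S → X S; X → X X0; X0 → T0 X1; X1 → S S; X → T0 X2; X2 → T0 T0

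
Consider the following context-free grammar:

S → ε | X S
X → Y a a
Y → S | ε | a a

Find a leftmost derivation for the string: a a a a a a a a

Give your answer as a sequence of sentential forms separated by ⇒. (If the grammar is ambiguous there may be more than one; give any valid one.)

S ⇒ X S ⇒ Y a a S ⇒ a a a a S ⇒ a a a a X S ⇒ a a a a Y a a S ⇒ a a a a a a a a S ⇒ a a a a a a a a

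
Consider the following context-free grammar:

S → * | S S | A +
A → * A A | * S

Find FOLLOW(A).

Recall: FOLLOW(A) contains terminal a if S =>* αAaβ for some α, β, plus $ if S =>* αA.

We compute FOLLOW(A) using the standard algorithm.
FOLLOW(S) starts with {$}.
FIRST(A) = {*}
FIRST(S) = {*}
FOLLOW(A) = {*, +}
FOLLOW(S) = {$, *, +}
Therefore, FOLLOW(A) = {*, +}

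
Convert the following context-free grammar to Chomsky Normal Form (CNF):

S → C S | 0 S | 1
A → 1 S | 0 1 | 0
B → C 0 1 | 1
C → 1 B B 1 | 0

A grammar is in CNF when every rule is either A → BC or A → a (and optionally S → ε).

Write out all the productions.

T0 → 0; S → 1; T1 → 1; A → 0; B → 1; C → 0; S → C S; S → T0 S; A → T1 S; A → T0 T1; B → C X0; X0 → T0 T1; C → T1 X1; X1 → B X2; X2 → B T1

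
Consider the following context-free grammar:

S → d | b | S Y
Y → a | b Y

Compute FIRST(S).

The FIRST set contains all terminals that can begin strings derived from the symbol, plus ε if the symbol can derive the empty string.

We compute FIRST(S) using the standard algorithm.
FIRST(S) = {b, d}
FIRST(Y) = {a, b}
Therefore, FIRST(S) = {b, d}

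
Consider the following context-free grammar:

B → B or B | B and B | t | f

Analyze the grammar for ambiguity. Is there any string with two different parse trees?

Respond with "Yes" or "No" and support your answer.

Yes - the string 'f or f and t and f or t' has two distinct parse trees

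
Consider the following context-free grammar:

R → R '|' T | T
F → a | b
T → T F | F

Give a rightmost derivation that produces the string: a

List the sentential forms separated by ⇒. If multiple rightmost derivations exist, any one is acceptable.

R ⇒ T ⇒ F ⇒ a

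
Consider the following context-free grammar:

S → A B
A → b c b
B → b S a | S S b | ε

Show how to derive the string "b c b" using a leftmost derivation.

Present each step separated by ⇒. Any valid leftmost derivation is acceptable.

S ⇒ A B ⇒ b c b B ⇒ b c b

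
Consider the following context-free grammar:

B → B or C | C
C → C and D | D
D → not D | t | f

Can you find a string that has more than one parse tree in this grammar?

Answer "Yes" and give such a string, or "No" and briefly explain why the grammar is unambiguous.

No - the grammar is unambiguous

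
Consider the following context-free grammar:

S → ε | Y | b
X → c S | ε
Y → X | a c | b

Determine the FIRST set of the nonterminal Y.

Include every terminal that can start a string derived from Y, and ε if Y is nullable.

We compute FIRST(Y) using the standard algorithm.
FIRST(S) = {a, b, c, ε}
FIRST(X) = {c, ε}
FIRST(Y) = {a, b, c, ε}
Therefore, FIRST(Y) = {a, b, c, ε}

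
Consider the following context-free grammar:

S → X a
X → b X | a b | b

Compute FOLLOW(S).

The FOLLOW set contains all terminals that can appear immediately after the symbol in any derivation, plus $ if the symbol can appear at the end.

We compute FOLLOW(S) using the standard algorithm.
FOLLOW(S) starts with {$}.
FIRST(S) = {a, b}
FIRST(X) = {a, b}
FOLLOW(S) = {$}
FOLLOW(X) = {a}
Therefore, FOLLOW(S) = {$}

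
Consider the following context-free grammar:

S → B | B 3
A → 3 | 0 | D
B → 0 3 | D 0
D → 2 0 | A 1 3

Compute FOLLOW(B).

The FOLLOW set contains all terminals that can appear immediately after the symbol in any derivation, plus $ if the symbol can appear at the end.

We compute FOLLOW(B) using the standard algorithm.
FOLLOW(S) starts with {$}.
FIRST(A) = {0, 2, 3}
FIRST(B) = {0, 2, 3}
FIRST(D) = {0, 2, 3}
FIRST(S) = {0, 2, 3}
FOLLOW(A) = {1}
FOLLOW(B) = {$, 3}
FOLLOW(D) = {0, 1}
FOLLOW(S) = {$}
Therefore, FOLLOW(B) = {$, 3}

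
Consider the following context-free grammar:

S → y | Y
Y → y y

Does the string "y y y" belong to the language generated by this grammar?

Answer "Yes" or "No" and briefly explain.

No - no valid derivation exists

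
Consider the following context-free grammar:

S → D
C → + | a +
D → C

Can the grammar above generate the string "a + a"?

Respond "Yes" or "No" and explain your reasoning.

No - no valid derivation exists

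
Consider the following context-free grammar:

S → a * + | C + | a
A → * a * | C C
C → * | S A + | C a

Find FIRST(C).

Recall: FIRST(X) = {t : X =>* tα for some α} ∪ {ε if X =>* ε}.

We compute FIRST(C) using the standard algorithm.
FIRST(A) = {*, a}
FIRST(C) = {*, a}
FIRST(S) = {*, a}
Therefore, FIRST(C) = {*, a}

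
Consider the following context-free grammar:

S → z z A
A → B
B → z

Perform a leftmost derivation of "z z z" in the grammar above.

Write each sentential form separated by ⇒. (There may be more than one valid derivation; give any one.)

S ⇒ z z A ⇒ z z B ⇒ z z z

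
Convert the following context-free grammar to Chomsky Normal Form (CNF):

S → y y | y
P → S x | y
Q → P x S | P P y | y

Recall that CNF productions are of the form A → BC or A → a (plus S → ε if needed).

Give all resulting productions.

TY → y; S → y; TX → x; P → y; Q → y; S → TY TY; P → S TX; Q → P X0; X0 → TX S; Q → P X1; X1 → P TY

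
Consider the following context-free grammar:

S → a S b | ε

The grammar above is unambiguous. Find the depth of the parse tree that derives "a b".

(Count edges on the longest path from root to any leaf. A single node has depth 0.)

2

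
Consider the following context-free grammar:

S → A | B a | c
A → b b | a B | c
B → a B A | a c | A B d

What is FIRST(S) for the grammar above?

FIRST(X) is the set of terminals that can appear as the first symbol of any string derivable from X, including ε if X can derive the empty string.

We compute FIRST(S) using the standard algorithm.
FIRST(A) = {a, b, c}
FIRST(B) = {a, b, c}
FIRST(S) = {a, b, c}
Therefore, FIRST(S) = {a, b, c}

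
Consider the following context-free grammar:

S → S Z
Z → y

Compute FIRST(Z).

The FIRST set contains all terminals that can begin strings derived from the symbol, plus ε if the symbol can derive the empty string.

We compute FIRST(Z) using the standard algorithm.
FIRST(S) = {}
FIRST(Z) = {y}
Therefore, FIRST(Z) = {y}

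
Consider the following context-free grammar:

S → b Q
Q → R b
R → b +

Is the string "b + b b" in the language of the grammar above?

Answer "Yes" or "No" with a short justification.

No - no valid derivation exists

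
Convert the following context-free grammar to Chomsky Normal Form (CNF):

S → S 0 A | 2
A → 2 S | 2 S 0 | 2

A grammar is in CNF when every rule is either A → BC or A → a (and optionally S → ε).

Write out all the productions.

T0 → 0; S → 2; T2 → 2; A → 2; S → S X0; X0 → T0 A; A → T2 S; A → T2 X1; X1 → S T0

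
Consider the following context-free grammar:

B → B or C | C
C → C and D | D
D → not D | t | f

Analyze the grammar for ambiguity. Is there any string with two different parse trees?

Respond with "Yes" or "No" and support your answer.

No - the grammar is unambiguous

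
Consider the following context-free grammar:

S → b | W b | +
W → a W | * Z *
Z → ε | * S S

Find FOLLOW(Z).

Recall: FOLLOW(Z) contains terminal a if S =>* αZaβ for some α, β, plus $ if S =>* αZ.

We compute FOLLOW(Z) using the standard algorithm.
FOLLOW(S) starts with {$}.
FIRST(S) = {*, +, a, b}
FIRST(W) = {*, a}
FIRST(Z) = {*, ε}
FOLLOW(S) = {$, *, +, a, b}
FOLLOW(W) = {b}
FOLLOW(Z) = {*}
Therefore, FOLLOW(Z) = {*}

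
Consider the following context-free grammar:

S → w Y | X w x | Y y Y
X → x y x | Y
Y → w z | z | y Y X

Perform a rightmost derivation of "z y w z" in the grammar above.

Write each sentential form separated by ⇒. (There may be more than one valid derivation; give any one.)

S ⇒ Y y Y ⇒ Y y w z ⇒ z y w z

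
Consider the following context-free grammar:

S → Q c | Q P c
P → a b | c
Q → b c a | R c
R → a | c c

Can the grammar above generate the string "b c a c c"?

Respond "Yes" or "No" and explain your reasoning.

Yes - a valid derivation exists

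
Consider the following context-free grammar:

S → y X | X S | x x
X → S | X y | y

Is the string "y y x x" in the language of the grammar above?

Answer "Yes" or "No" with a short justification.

Yes - a valid derivation exists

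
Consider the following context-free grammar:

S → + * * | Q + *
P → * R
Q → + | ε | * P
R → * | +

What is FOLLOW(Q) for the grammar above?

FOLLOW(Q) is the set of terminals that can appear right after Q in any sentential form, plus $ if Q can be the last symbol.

We compute FOLLOW(Q) using the standard algorithm.
FOLLOW(S) starts with {$}.
FIRST(P) = {*}
FIRST(Q) = {*, +, ε}
FIRST(R) = {*, +}
FIRST(S) = {*, +}
FOLLOW(P) = {+}
FOLLOW(Q) = {+}
FOLLOW(R) = {+}
FOLLOW(S) = {$}
Therefore, FOLLOW(Q) = {+}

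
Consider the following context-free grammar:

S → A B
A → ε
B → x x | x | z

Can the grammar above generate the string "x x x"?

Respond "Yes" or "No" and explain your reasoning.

No - no valid derivation exists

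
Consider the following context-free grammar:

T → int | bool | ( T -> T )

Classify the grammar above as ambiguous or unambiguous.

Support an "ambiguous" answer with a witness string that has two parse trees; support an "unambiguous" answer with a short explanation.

Unambiguous - every string in the language has a unique parse tree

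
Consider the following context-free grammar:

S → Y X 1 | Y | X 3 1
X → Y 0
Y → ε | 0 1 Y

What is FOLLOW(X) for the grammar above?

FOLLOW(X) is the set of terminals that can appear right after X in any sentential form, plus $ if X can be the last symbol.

We compute FOLLOW(X) using the standard algorithm.
FOLLOW(S) starts with {$}.
FIRST(S) = {0, ε}
FIRST(X) = {0}
FIRST(Y) = {0, ε}
FOLLOW(S) = {$}
FOLLOW(X) = {1, 3}
FOLLOW(Y) = {$, 0}
Therefore, FOLLOW(X) = {1, 3}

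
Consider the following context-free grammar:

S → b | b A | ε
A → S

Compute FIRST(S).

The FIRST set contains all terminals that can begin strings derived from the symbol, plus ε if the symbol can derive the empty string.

We compute FIRST(S) using the standard algorithm.
FIRST(A) = {b, ε}
FIRST(S) = {b, ε}
Therefore, FIRST(S) = {b, ε}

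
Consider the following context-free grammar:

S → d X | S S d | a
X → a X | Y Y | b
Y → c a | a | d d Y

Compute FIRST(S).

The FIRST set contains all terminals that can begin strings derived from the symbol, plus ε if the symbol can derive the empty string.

We compute FIRST(S) using the standard algorithm.
FIRST(S) = {a, d}
FIRST(X) = {a, b, c, d}
FIRST(Y) = {a, c, d}
Therefore, FIRST(S) = {a, d}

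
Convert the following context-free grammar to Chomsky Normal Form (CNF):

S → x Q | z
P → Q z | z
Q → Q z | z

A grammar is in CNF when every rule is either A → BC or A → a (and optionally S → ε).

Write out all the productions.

TX → x; S → z; TZ → z; P → z; Q → z; S → TX Q; P → Q TZ; Q → Q TZ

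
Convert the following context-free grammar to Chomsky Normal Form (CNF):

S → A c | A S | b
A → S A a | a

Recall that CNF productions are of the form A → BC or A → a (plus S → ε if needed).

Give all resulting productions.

TC → c; S → b; TA → a; A → a; S → A TC; S → A S; A → S X0; X0 → A TA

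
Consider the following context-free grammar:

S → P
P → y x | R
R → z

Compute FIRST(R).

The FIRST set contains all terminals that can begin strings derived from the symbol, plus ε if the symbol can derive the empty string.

We compute FIRST(R) using the standard algorithm.
FIRST(P) = {y, z}
FIRST(R) = {z}
FIRST(S) = {y, z}
Therefore, FIRST(R) = {z}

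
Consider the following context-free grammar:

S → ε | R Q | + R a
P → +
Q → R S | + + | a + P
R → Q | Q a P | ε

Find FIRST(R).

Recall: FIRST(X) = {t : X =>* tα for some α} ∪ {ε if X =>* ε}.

We compute FIRST(R) using the standard algorithm.
FIRST(P) = {+}
FIRST(Q) = {+, a, ε}
FIRST(R) = {+, a, ε}
FIRST(S) = {+, a, ε}
Therefore, FIRST(R) = {+, a, ε}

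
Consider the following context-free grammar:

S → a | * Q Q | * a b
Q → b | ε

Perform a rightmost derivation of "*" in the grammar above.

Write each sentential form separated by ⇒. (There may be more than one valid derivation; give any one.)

S ⇒ * Q Q ⇒ * Q ⇒ *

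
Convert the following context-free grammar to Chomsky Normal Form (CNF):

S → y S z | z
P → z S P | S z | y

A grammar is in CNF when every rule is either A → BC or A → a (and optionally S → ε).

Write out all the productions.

TY → y; TZ → z; S → z; P → y; S → TY X0; X0 → S TZ; P → TZ X1; X1 → S P; P → S TZ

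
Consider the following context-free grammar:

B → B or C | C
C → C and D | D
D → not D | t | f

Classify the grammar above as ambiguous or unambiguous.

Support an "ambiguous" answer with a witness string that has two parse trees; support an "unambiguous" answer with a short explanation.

Unambiguous - every string in the language has a unique parse tree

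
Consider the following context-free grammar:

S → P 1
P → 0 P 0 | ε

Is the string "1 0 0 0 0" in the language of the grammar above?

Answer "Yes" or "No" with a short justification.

No - no valid derivation exists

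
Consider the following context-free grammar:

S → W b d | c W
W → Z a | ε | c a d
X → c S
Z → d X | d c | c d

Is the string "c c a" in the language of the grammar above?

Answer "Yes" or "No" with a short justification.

No - no valid derivation exists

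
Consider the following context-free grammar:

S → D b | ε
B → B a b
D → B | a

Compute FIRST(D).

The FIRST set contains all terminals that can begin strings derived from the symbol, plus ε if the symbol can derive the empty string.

We compute FIRST(D) using the standard algorithm.
FIRST(B) = {}
FIRST(D) = {a}
FIRST(S) = {a, ε}
Therefore, FIRST(D) = {a}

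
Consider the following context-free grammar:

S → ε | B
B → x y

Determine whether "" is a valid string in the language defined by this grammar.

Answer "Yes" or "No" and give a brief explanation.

Yes - a valid derivation exists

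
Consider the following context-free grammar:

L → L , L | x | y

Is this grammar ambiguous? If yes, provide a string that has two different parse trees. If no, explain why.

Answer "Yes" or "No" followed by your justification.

Yes - the string 'x , x , x' has two distinct leftmost derivations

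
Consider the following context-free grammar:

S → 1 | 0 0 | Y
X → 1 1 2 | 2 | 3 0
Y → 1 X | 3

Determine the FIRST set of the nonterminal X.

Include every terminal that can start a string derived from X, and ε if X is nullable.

We compute FIRST(X) using the standard algorithm.
FIRST(S) = {0, 1, 3}
FIRST(X) = {1, 2, 3}
FIRST(Y) = {1, 3}
Therefore, FIRST(X) = {1, 2, 3}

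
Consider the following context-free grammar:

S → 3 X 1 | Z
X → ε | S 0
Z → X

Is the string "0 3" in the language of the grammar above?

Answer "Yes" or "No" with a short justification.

No - no valid derivation exists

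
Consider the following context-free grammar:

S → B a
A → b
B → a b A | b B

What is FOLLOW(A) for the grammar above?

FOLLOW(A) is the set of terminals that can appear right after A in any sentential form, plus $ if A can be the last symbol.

We compute FOLLOW(A) using the standard algorithm.
FOLLOW(S) starts with {$}.
FIRST(A) = {b}
FIRST(B) = {a, b}
FIRST(S) = {a, b}
FOLLOW(A) = {a}
FOLLOW(B) = {a}
FOLLOW(S) = {$}
Therefore, FOLLOW(A) = {a}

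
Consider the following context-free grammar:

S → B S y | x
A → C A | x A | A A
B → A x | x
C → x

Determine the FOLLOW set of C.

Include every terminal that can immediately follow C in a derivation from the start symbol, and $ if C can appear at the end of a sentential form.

We compute FOLLOW(C) using the standard algorithm.
FOLLOW(S) starts with {$}.
FIRST(A) = {x}
FIRST(B) = {x}
FIRST(C) = {x}
FIRST(S) = {x}
FOLLOW(A) = {x}
FOLLOW(B) = {x}
FOLLOW(C) = {x}
FOLLOW(S) = {$, y}
Therefore, FOLLOW(C) = {x}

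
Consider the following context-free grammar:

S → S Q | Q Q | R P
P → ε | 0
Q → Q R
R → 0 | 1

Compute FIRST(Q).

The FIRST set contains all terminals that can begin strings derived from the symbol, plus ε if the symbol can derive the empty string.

We compute FIRST(Q) using the standard algorithm.
FIRST(P) = {0, ε}
FIRST(Q) = {}
FIRST(R) = {0, 1}
FIRST(S) = {0, 1}
Therefore, FIRST(Q) = {}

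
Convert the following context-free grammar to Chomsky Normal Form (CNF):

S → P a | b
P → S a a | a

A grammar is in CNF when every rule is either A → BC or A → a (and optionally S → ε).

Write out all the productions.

TA → a; S → b; P → a; S → P TA; P → S X0; X0 → TA TA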